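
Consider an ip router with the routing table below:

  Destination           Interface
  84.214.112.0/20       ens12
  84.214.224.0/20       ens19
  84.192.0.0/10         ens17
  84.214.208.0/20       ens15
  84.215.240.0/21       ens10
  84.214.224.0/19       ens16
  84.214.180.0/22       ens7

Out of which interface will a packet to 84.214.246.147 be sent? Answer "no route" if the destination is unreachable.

Routes whose prefix contains 84.214.246.147:
  84.192.0.0/10 (84.192.0.0 - 84.255.255.255) -> ens17
  84.214.224.0/19 (84.214.224.0 - 84.214.255.255) -> ens16
More-specific entries that do NOT match:
  84.214.180.0/22 (84.214.180.0 - 84.214.183.255) does not contain 84.214.246.147
  84.215.240.0/21 (84.215.240.0 - 84.215.247.255) does not contain 84.214.246.147
  84.214.112.0/20 (84.214.112.0 - 84.214.127.255) does not contain 84.214.246.147
  84.214.224.0/20 (84.214.224.0 - 84.214.239.255) does not contain 84.214.246.147
  84.214.208.0/20 (84.214.208.0 - 84.214.223.255) does not contain 84.214.246.147
Longest matching prefix is /19 -> interface ens16.

ens16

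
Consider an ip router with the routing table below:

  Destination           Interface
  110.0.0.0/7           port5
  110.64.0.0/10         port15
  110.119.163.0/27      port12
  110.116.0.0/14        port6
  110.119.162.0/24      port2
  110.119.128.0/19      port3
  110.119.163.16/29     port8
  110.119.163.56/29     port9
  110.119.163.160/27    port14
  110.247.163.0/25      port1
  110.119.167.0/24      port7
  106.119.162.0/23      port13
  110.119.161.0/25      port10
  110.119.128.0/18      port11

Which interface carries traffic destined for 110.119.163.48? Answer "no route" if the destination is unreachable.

port11

Routes whose prefix contains 110.119.163.48:
  110.0.0.0/7 (110.0.0.0 - 111.255.255.255) -> port5
  110.64.0.0/10 (110.64.0.0 - 110.127.255.255) -> port15
  110.116.0.0/14 (110.116.0.0 - 110.119.255.255) -> port6
  110.119.128.0/18 (110.119.128.0 - 110.119.191.255) -> port11
More-specific entries that do NOT match:
  110.119.163.16/29 (110.119.163.16 - 110.119.163.23) does not contain 110.119.163.48
  110.119.163.56/29 (110.119.163.56 - 110.119.163.63) does not contain 110.119.163.48
  110.119.163.0/27 (110.119.163.0 - 110.119.163.31) does not contain 110.119.163.48
  110.119.163.160/27 (110.119.163.160 - 110.119.163.191) does not contain 110.119.163.48
  110.247.163.0/25 (110.247.163.0 - 110.247.163.127) does not contain 110.119.163.48
  110.119.161.0/25 (110.119.161.0 - 110.119.161.127) does not contain 110.119.163.48
  110.119.162.0/24 (110.119.162.0 - 110.119.162.255) does not contain 110.119.163.48
  110.119.167.0/24 (110.119.167.0 - 110.119.167.255) does not contain 110.119.163.48
  106.119.162.0/23 (106.119.162.0 - 106.119.163.255) does not contain 110.119.163.48
  110.119.128.0/19 (110.119.128.0 - 110.119.159.255) does not contain 110.119.163.48
Longest matching prefix is /18 -> interface port11.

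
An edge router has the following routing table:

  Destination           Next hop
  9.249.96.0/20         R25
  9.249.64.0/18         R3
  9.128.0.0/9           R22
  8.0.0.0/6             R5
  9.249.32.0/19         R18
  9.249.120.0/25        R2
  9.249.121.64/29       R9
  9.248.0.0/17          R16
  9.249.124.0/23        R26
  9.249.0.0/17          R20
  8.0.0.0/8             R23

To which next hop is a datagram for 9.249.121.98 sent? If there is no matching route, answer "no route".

R3

Routes whose prefix contains 9.249.121.98:
  8.0.0.0/6 (8.0.0.0 - 11.255.255.255) -> R5
  9.128.0.0/9 (9.128.0.0 - 9.255.255.255) -> R22
  9.249.0.0/17 (9.249.0.0 - 9.249.127.255) -> R20
  9.249.64.0/18 (9.249.64.0 - 9.249.127.255) -> R3
More-specific entries that do NOT match:
  9.249.121.64/29 (9.249.121.64 - 9.249.121.71) does not contain 9.249.121.98
  9.249.120.0/25 (9.249.120.0 - 9.249.120.127) does not contain 9.249.121.98
  9.249.124.0/23 (9.249.124.0 - 9.249.125.255) does not contain 9.249.121.98
  9.249.96.0/20 (9.249.96.0 - 9.249.111.255) does not contain 9.249.121.98
  9.249.32.0/19 (9.249.32.0 - 9.249.63.255) does not contain 9.249.121.98
Longest matching prefix is /18 -> next hop R3.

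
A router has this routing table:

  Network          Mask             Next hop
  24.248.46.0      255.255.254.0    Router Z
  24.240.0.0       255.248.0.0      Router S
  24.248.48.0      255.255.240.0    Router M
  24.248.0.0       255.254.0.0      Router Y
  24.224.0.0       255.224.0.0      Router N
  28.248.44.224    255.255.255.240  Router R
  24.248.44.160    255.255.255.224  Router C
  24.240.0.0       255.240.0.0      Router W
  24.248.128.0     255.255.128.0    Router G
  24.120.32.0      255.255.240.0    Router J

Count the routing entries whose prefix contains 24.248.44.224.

Prefixes containing 24.248.44.224:
  24.224.0.0/11 (24.224.0.0 - 24.255.255.255)
  24.240.0.0/12 (24.240.0.0 - 24.255.255.255)
  24.248.0.0/15 (24.248.0.0 - 24.249.255.255)
Total matching entries: 3.

3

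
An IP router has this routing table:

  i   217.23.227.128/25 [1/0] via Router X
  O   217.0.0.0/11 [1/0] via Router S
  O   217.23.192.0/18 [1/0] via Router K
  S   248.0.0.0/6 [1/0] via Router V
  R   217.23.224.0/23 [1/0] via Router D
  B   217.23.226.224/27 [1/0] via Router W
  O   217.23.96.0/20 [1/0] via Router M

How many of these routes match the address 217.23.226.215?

2

Prefixes containing 217.23.226.215:
  217.0.0.0/11 (217.0.0.0 - 217.31.255.255)
  217.23.192.0/18 (217.23.192.0 - 217.23.255.255)
Total matching entries: 2.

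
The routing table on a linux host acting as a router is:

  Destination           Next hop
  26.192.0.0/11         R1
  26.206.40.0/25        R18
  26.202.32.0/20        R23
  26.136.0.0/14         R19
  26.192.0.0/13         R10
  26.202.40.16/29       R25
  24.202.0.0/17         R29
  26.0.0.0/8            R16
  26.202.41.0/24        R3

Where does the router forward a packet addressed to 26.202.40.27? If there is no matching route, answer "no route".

Routes whose prefix contains 26.202.40.27:
  26.0.0.0/8 (26.0.0.0 - 26.255.255.255) -> R16
  26.192.0.0/11 (26.192.0.0 - 26.223.255.255) -> R1
  26.202.32.0/20 (26.202.32.0 - 26.202.47.255) -> R23
More-specific entries that do NOT match:
  26.202.40.16/29 (26.202.40.16 - 26.202.40.23) does not contain 26.202.40.27
  26.206.40.0/25 (26.206.40.0 - 26.206.40.127) does not contain 26.202.40.27
  26.202.41.0/24 (26.202.41.0 - 26.202.41.255) does not contain 26.202.40.27
Longest matching prefix is /20 -> next hop R23.

R23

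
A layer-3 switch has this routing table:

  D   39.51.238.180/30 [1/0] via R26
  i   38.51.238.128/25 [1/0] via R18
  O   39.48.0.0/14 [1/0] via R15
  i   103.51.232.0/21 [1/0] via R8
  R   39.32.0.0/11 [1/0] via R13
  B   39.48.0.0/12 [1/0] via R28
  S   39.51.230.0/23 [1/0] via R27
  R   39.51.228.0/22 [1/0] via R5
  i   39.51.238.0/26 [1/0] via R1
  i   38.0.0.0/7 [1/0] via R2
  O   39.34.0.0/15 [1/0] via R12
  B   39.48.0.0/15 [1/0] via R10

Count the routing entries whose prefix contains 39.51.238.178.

Prefixes containing 39.51.238.178:
  38.0.0.0/7 (38.0.0.0 - 39.255.255.255)
  39.32.0.0/11 (39.32.0.0 - 39.63.255.255)
  39.48.0.0/12 (39.48.0.0 - 39.63.255.255)
  39.48.0.0/14 (39.48.0.0 - 39.51.255.255)
Total matching entries: 4.

4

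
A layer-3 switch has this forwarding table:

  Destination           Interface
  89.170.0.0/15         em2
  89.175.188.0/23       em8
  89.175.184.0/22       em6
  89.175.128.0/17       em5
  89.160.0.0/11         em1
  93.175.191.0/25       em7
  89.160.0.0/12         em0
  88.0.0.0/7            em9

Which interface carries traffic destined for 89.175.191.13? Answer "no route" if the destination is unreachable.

Routes whose prefix contains 89.175.191.13:
  88.0.0.0/7 (88.0.0.0 - 89.255.255.255) -> em9
  89.160.0.0/11 (89.160.0.0 - 89.191.255.255) -> em1
  89.160.0.0/12 (89.160.0.0 - 89.175.255.255) -> em0
  89.175.128.0/17 (89.175.128.0 - 89.175.255.255) -> em5
More-specific entries that do NOT match:
  93.175.191.0/25 (93.175.191.0 - 93.175.191.127) does not contain 89.175.191.13
  89.175.188.0/23 (89.175.188.0 - 89.175.189.255) does not contain 89.175.191.13
  89.175.184.0/22 (89.175.184.0 - 89.175.187.255) does not contain 89.175.191.13
Longest matching prefix is /17 -> interface em5.

em5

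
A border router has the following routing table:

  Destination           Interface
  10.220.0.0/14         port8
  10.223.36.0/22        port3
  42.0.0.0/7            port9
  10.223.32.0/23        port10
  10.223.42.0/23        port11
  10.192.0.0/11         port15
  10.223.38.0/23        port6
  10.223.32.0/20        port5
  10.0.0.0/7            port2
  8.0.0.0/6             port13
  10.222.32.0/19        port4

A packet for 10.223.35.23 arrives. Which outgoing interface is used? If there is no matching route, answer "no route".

Routes whose prefix contains 10.223.35.23:
  8.0.0.0/6 (8.0.0.0 - 11.255.255.255) -> port13
  10.0.0.0/7 (10.0.0.0 - 11.255.255.255) -> port2
  10.192.0.0/11 (10.192.0.0 - 10.223.255.255) -> port15
  10.220.0.0/14 (10.220.0.0 - 10.223.255.255) -> port8
  10.223.32.0/20 (10.223.32.0 - 10.223.47.255) -> port5
More-specific entries that do NOT match:
  10.223.32.0/23 (10.223.32.0 - 10.223.33.255) does not contain 10.223.35.23
  10.223.42.0/23 (10.223.42.0 - 10.223.43.255) does not contain 10.223.35.23
  10.223.38.0/23 (10.223.38.0 - 10.223.39.255) does not contain 10.223.35.23
  10.223.36.0/22 (10.223.36.0 - 10.223.39.255) does not contain 10.223.35.23
Longest matching prefix is /20 -> interface port5.

port5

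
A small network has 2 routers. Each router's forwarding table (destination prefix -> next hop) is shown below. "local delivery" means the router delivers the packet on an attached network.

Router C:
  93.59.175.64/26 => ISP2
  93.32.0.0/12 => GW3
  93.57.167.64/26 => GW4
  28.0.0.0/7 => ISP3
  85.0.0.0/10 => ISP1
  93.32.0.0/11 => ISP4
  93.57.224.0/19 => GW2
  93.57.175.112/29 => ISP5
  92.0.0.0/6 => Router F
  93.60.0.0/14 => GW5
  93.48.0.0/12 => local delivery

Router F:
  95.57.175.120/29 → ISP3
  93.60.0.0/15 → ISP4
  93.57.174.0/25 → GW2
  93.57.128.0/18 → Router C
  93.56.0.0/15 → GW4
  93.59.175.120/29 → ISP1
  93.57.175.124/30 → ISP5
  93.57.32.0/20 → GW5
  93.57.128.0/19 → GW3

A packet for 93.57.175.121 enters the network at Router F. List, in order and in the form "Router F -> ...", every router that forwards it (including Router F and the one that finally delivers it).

Router F -> Router C

At Router F: longest match for 93.57.175.121 is 93.57.128.0/18 -> Router C
At Router C: longest match for 93.57.175.121 is 93.48.0.0/12 -> local delivery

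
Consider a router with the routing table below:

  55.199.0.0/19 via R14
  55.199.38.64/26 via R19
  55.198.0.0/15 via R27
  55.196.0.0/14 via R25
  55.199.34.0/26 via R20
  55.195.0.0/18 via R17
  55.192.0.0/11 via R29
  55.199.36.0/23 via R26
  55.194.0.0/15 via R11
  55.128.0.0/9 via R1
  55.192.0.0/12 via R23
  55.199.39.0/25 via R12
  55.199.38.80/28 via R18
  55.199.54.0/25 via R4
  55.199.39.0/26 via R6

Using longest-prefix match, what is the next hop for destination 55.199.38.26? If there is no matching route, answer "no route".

R27

Routes whose prefix contains 55.199.38.26:
  55.128.0.0/9 (55.128.0.0 - 55.255.255.255) -> R1
  55.192.0.0/11 (55.192.0.0 - 55.223.255.255) -> R29
  55.192.0.0/12 (55.192.0.0 - 55.207.255.255) -> R23
  55.196.0.0/14 (55.196.0.0 - 55.199.255.255) -> R25
  55.198.0.0/15 (55.198.0.0 - 55.199.255.255) -> R27
More-specific entries that do NOT match:
  55.199.38.80/28 (55.199.38.80 - 55.199.38.95) does not contain 55.199.38.26
  55.199.38.64/26 (55.199.38.64 - 55.199.38.127) does not contain 55.199.38.26
  55.199.34.0/26 (55.199.34.0 - 55.199.34.63) does not contain 55.199.38.26
  55.199.39.0/26 (55.199.39.0 - 55.199.39.63) does not contain 55.199.38.26
  55.199.39.0/25 (55.199.39.0 - 55.199.39.127) does not contain 55.199.38.26
  55.199.54.0/25 (55.199.54.0 - 55.199.54.127) does not contain 55.199.38.26
  55.199.36.0/23 (55.199.36.0 - 55.199.37.255) does not contain 55.199.38.26
  55.199.0.0/19 (55.199.0.0 - 55.199.31.255) does not contain 55.199.38.26
  55.195.0.0/18 (55.195.0.0 - 55.195.63.255) does not contain 55.199.38.26
Longest matching prefix is /15 -> next hop R27.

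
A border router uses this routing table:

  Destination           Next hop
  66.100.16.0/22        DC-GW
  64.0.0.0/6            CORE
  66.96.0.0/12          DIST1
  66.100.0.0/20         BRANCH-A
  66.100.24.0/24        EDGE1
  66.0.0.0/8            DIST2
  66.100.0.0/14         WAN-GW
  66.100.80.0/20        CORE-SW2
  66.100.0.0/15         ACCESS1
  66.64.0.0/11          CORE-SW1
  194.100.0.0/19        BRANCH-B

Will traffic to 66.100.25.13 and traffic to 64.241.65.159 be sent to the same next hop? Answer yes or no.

66.100.25.13: longest match 66.100.0.0/15 -> ACCESS1
64.241.65.159: longest match 64.0.0.0/6 -> CORE

no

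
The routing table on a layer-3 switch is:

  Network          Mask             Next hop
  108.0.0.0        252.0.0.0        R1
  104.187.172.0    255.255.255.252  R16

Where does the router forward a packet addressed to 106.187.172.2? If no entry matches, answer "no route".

no route

No entry's prefix contains 106.187.172.2; there is no default route.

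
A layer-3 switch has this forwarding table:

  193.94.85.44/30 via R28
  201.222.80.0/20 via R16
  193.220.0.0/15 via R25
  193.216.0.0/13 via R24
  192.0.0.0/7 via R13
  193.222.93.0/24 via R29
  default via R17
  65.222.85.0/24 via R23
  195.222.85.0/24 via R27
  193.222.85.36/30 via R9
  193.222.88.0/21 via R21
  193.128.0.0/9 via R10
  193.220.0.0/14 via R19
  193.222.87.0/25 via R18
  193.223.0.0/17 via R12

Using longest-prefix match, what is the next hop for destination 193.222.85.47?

R19

Routes whose prefix contains 193.222.85.47:
  0.0.0.0/0 (default, matches everything) -> R17
  192.0.0.0/7 (192.0.0.0 - 193.255.255.255) -> R13
  193.128.0.0/9 (193.128.0.0 - 193.255.255.255) -> R10
  193.216.0.0/13 (193.216.0.0 - 193.223.255.255) -> R24
  193.220.0.0/14 (193.220.0.0 - 193.223.255.255) -> R19
More-specific entries that do NOT match:
  193.94.85.44/30 (193.94.85.44 - 193.94.85.47) does not contain 193.222.85.47
  193.222.85.36/30 (193.222.85.36 - 193.222.85.39) does not contain 193.222.85.47
  193.222.87.0/25 (193.222.87.0 - 193.222.87.127) does not contain 193.222.85.47
  193.222.93.0/24 (193.222.93.0 - 193.222.93.255) does not contain 193.222.85.47
  65.222.85.0/24 (65.222.85.0 - 65.222.85.255) does not contain 193.222.85.47
  195.222.85.0/24 (195.222.85.0 - 195.222.85.255) does not contain 193.222.85.47
  193.222.88.0/21 (193.222.88.0 - 193.222.95.255) does not contain 193.222.85.47
  201.222.80.0/20 (201.222.80.0 - 201.222.95.255) does not contain 193.222.85.47
  193.223.0.0/17 (193.223.0.0 - 193.223.127.255) does not contain 193.222.85.47
  193.220.0.0/15 (193.220.0.0 - 193.221.255.255) does not contain 193.222.85.47
Longest matching prefix is /14 -> next hop R19.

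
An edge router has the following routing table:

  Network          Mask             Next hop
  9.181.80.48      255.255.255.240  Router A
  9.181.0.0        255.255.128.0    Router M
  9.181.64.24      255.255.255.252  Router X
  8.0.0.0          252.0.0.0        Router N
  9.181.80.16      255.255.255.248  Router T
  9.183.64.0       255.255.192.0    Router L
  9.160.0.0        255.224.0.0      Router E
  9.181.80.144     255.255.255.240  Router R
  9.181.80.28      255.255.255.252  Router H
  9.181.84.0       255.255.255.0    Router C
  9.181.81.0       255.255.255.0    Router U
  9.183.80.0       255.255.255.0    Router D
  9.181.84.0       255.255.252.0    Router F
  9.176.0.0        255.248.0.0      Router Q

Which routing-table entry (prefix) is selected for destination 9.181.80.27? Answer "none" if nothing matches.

Entries matching 9.181.80.27:
  8.0.0.0/6 (8.0.0.0 - 11.255.255.255)
  9.160.0.0/11 (9.160.0.0 - 9.191.255.255)
  9.176.0.0/13 (9.176.0.0 - 9.183.255.255)
  9.181.0.0/17 (9.181.0.0 - 9.181.127.255)
Most specific is 9.181.0.0/17.

9.181.0.0/17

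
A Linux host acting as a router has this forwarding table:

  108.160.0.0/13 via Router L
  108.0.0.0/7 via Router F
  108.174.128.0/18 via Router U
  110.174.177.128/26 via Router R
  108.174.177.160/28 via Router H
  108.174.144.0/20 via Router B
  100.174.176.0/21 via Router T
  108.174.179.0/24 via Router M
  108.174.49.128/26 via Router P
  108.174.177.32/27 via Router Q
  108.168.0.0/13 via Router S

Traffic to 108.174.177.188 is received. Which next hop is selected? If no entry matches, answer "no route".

Router U

Routes whose prefix contains 108.174.177.188:
  108.0.0.0/7 (108.0.0.0 - 109.255.255.255) -> Router F
  108.168.0.0/13 (108.168.0.0 - 108.175.255.255) -> Router S
  108.174.128.0/18 (108.174.128.0 - 108.174.191.255) -> Router U
More-specific entries that do NOT match:
  108.174.177.160/28 (108.174.177.160 - 108.174.177.175) does not contain 108.174.177.188
  108.174.177.32/27 (108.174.177.32 - 108.174.177.63) does not contain 108.174.177.188
  110.174.177.128/26 (110.174.177.128 - 110.174.177.191) does not contain 108.174.177.188
  108.174.49.128/26 (108.174.49.128 - 108.174.49.191) does not contain 108.174.177.188
  108.174.179.0/24 (108.174.179.0 - 108.174.179.255) does not contain 108.174.177.188
  100.174.176.0/21 (100.174.176.0 - 100.174.183.255) does not contain 108.174.177.188
  108.174.144.0/20 (108.174.144.0 - 108.174.159.255) does not contain 108.174.177.188
Longest matching prefix is /18 -> next hop Router U.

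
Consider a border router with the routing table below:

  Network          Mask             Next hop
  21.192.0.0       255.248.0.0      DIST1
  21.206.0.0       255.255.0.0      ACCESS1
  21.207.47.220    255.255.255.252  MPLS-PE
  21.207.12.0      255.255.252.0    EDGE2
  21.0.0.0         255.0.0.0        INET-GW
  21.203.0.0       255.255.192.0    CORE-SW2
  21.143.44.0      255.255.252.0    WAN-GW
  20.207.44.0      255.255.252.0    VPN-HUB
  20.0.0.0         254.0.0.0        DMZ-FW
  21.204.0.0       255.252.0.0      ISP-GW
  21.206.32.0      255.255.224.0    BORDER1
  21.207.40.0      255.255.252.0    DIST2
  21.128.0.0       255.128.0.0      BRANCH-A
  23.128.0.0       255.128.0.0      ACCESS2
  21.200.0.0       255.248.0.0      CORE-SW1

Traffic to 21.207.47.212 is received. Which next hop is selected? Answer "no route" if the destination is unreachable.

ISP-GW

Routes whose prefix contains 21.207.47.212:
  20.0.0.0/7 (20.0.0.0 - 21.255.255.255) -> DMZ-FW
  21.0.0.0/8 (21.0.0.0 - 21.255.255.255) -> INET-GW
  21.128.0.0/9 (21.128.0.0 - 21.255.255.255) -> BRANCH-A
  21.200.0.0/13 (21.200.0.0 - 21.207.255.255) -> CORE-SW1
  21.204.0.0/14 (21.204.0.0 - 21.207.255.255) -> ISP-GW
More-specific entries that do NOT match:
  21.207.47.220/30 (21.207.47.220 - 21.207.47.223) does not contain 21.207.47.212
  21.207.12.0/22 (21.207.12.0 - 21.207.15.255) does not contain 21.207.47.212
  21.143.44.0/22 (21.143.44.0 - 21.143.47.255) does not contain 21.207.47.212
  20.207.44.0/22 (20.207.44.0 - 20.207.47.255) does not contain 21.207.47.212
  21.207.40.0/22 (21.207.40.0 - 21.207.43.255) does not contain 21.207.47.212
  21.206.32.0/19 (21.206.32.0 - 21.206.63.255) does not contain 21.207.47.212
  21.203.0.0/18 (21.203.0.0 - 21.203.63.255) does not contain 21.207.47.212
  21.206.0.0/16 (21.206.0.0 - 21.206.255.255) does not contain 21.207.47.212
Longest matching prefix is /14 -> next hop ISP-GW.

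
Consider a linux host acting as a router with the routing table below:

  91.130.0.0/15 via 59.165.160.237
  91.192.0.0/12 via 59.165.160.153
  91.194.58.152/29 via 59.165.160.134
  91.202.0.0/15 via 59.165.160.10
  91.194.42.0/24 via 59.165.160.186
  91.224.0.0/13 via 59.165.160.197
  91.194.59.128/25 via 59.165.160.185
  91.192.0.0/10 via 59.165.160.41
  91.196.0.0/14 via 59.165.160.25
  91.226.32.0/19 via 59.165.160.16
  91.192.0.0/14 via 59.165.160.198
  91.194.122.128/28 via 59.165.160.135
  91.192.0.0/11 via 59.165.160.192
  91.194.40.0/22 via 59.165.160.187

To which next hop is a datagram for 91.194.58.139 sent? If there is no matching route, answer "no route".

Routes whose prefix contains 91.194.58.139:
  91.192.0.0/10 (91.192.0.0 - 91.255.255.255) -> 59.165.160.41
  91.192.0.0/11 (91.192.0.0 - 91.223.255.255) -> 59.165.160.192
  91.192.0.0/12 (91.192.0.0 - 91.207.255.255) -> 59.165.160.153
  91.192.0.0/14 (91.192.0.0 - 91.195.255.255) -> 59.165.160.198
More-specific entries that do NOT match:
  91.194.58.152/29 (91.194.58.152 - 91.194.58.159) does not contain 91.194.58.139
  91.194.122.128/28 (91.194.122.128 - 91.194.122.143) does not contain 91.194.58.139
  91.194.59.128/25 (91.194.59.128 - 91.194.59.255) does not contain 91.194.58.139
  91.194.42.0/24 (91.194.42.0 - 91.194.42.255) does not contain 91.194.58.139
  91.194.40.0/22 (91.194.40.0 - 91.194.43.255) does not contain 91.194.58.139
  91.226.32.0/19 (91.226.32.0 - 91.226.63.255) does not contain 91.194.58.139
  91.130.0.0/15 (91.130.0.0 - 91.131.255.255) does not contain 91.194.58.139
  91.202.0.0/15 (91.202.0.0 - 91.203.255.255) does not contain 91.194.58.139
Longest matching prefix is /14 -> next hop 59.165.160.198.

59.165.160.198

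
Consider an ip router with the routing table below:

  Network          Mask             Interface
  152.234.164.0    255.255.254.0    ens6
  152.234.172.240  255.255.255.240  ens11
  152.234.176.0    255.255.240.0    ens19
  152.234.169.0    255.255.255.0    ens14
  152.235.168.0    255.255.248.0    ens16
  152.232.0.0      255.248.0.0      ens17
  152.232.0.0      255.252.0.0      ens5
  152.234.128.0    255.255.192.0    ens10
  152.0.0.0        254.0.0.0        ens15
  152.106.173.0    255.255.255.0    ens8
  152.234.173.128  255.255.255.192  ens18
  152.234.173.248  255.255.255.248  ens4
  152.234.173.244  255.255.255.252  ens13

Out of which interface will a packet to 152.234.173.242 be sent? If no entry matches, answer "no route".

ens10

Routes whose prefix contains 152.234.173.242:
  152.0.0.0/7 (152.0.0.0 - 153.255.255.255) -> ens15
  152.232.0.0/13 (152.232.0.0 - 152.239.255.255) -> ens17
  152.232.0.0/14 (152.232.0.0 - 152.235.255.255) -> ens5
  152.234.128.0/18 (152.234.128.0 - 152.234.191.255) -> ens10
More-specific entries that do NOT match:
  152.234.173.244/30 (152.234.173.244 - 152.234.173.247) does not contain 152.234.173.242
  152.234.173.248/29 (152.234.173.248 - 152.234.173.255) does not contain 152.234.173.242
  152.234.172.240/28 (152.234.172.240 - 152.234.172.255) does not contain 152.234.173.242
  152.234.173.128/26 (152.234.173.128 - 152.234.173.191) does not contain 152.234.173.242
  152.234.169.0/24 (152.234.169.0 - 152.234.169.255) does not contain 152.234.173.242
  152.106.173.0/24 (152.106.173.0 - 152.106.173.255) does not contain 152.234.173.242
  152.234.164.0/23 (152.234.164.0 - 152.234.165.255) does not contain 152.234.173.242
  152.235.168.0/21 (152.235.168.0 - 152.235.175.255) does not contain 152.234.173.242
  152.234.176.0/20 (152.234.176.0 - 152.234.191.255) does not contain 152.234.173.242
Longest matching prefix is /18 -> interface ens10.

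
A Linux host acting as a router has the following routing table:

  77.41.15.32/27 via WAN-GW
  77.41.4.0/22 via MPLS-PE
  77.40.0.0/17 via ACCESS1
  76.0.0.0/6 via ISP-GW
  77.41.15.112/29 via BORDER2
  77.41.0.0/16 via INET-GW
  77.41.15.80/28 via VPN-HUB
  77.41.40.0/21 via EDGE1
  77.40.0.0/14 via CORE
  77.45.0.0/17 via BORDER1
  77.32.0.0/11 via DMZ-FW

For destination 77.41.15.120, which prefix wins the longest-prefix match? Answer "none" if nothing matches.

Entries matching 77.41.15.120:
  76.0.0.0/6 (76.0.0.0 - 79.255.255.255)
  77.32.0.0/11 (77.32.0.0 - 77.63.255.255)
  77.40.0.0/14 (77.40.0.0 - 77.43.255.255)
  77.41.0.0/16 (77.41.0.0 - 77.41.255.255)
Most specific is 77.41.0.0/16.

77.41.0.0/16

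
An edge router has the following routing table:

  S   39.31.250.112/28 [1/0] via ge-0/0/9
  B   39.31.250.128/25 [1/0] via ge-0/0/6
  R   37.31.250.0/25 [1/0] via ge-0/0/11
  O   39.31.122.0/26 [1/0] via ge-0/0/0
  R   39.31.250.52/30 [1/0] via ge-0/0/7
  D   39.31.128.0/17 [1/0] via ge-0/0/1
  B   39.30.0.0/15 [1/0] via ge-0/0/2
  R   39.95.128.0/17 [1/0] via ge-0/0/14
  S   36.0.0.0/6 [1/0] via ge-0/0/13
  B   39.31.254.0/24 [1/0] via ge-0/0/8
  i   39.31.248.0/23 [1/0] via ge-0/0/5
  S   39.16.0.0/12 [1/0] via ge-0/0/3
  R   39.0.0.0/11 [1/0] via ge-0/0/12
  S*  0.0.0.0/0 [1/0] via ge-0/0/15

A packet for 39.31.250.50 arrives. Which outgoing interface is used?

Routes whose prefix contains 39.31.250.50:
  0.0.0.0/0 (default, matches everything) -> ge-0/0/15
  36.0.0.0/6 (36.0.0.0 - 39.255.255.255) -> ge-0/0/13
  39.0.0.0/11 (39.0.0.0 - 39.31.255.255) -> ge-0/0/12
  39.16.0.0/12 (39.16.0.0 - 39.31.255.255) -> ge-0/0/3
  39.30.0.0/15 (39.30.0.0 - 39.31.255.255) -> ge-0/0/2
  39.31.128.0/17 (39.31.128.0 - 39.31.255.255) -> ge-0/0/1
More-specific entries that do NOT match:
  39.31.250.52/30 (39.31.250.52 - 39.31.250.55) does not contain 39.31.250.50
  39.31.250.112/28 (39.31.250.112 - 39.31.250.127) does not contain 39.31.250.50
  39.31.122.0/26 (39.31.122.0 - 39.31.122.63) does not contain 39.31.250.50
  39.31.250.128/25 (39.31.250.128 - 39.31.250.255) does not contain 39.31.250.50
  37.31.250.0/25 (37.31.250.0 - 37.31.250.127) does not contain 39.31.250.50
  39.31.254.0/24 (39.31.254.0 - 39.31.254.255) does not contain 39.31.250.50
  39.31.248.0/23 (39.31.248.0 - 39.31.249.255) does not contain 39.31.250.50
Longest matching prefix is /17 -> interface ge-0/0/1.

ge-0/0/1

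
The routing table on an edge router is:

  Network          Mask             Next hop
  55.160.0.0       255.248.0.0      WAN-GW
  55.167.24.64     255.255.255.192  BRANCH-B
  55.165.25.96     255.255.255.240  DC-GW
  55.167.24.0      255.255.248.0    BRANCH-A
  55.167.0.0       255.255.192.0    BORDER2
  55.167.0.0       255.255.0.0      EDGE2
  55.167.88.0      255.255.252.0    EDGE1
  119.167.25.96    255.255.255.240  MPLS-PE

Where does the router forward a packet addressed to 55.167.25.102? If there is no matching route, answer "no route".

Routes whose prefix contains 55.167.25.102:
  55.160.0.0/13 (55.160.0.0 - 55.167.255.255) -> WAN-GW
  55.167.0.0/16 (55.167.0.0 - 55.167.255.255) -> EDGE2
  55.167.0.0/18 (55.167.0.0 - 55.167.63.255) -> BORDER2
  55.167.24.0/21 (55.167.24.0 - 55.167.31.255) -> BRANCH-A
More-specific entries that do NOT match:
  55.165.25.96/28 (55.165.25.96 - 55.165.25.111) does not contain 55.167.25.102
  119.167.25.96/28 (119.167.25.96 - 119.167.25.111) does not contain 55.167.25.102
  55.167.24.64/26 (55.167.24.64 - 55.167.24.127) does not contain 55.167.25.102
  55.167.88.0/22 (55.167.88.0 - 55.167.91.255) does not contain 55.167.25.102
Longest matching prefix is /21 -> next hop BRANCH-A.

BRANCH-A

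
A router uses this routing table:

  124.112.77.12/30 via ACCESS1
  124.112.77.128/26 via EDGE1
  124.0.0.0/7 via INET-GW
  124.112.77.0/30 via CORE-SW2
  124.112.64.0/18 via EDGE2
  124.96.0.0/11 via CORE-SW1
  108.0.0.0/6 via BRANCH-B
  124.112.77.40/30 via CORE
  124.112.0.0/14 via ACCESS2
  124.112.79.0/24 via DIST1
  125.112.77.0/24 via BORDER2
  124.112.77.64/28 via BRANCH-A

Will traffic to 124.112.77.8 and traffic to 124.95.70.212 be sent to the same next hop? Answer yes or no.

no

124.112.77.8: longest match 124.112.64.0/18 -> EDGE2
124.95.70.212: longest match 124.0.0.0/7 -> INET-GW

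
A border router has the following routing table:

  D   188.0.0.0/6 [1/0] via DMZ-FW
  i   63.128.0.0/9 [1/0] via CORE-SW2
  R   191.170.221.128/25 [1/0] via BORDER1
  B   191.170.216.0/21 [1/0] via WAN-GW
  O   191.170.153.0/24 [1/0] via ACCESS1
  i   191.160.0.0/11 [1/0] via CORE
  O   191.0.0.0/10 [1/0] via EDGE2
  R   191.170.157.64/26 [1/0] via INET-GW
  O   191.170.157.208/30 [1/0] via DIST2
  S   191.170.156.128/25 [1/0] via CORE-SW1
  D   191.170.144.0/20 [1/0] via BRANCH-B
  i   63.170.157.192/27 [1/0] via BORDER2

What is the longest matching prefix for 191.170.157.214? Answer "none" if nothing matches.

Entries matching 191.170.157.214:
  188.0.0.0/6 (188.0.0.0 - 191.255.255.255)
  191.160.0.0/11 (191.160.0.0 - 191.191.255.255)
  191.170.144.0/20 (191.170.144.0 - 191.170.159.255)
Most specific is 191.170.144.0/20.

191.170.144.0/20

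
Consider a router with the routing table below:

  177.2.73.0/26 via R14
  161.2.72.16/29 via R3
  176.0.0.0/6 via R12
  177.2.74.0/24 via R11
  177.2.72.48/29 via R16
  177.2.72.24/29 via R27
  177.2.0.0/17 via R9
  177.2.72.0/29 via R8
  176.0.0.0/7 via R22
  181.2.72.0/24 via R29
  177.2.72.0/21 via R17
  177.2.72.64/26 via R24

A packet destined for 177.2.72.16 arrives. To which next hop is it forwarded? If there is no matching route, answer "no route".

Routes whose prefix contains 177.2.72.16:
  176.0.0.0/6 (176.0.0.0 - 179.255.255.255) -> R12
  176.0.0.0/7 (176.0.0.0 - 177.255.255.255) -> R22
  177.2.0.0/17 (177.2.0.0 - 177.2.127.255) -> R9
  177.2.72.0/21 (177.2.72.0 - 177.2.79.255) -> R17
More-specific entries that do NOT match:
  161.2.72.16/29 (161.2.72.16 - 161.2.72.23) does not contain 177.2.72.16
  177.2.72.48/29 (177.2.72.48 - 177.2.72.55) does not contain 177.2.72.16
  177.2.72.24/29 (177.2.72.24 - 177.2.72.31) does not contain 177.2.72.16
  177.2.72.0/29 (177.2.72.0 - 177.2.72.7) does not contain 177.2.72.16
  177.2.73.0/26 (177.2.73.0 - 177.2.73.63) does not contain 177.2.72.16
  177.2.72.64/26 (177.2.72.64 - 177.2.72.127) does not contain 177.2.72.16
  177.2.74.0/24 (177.2.74.0 - 177.2.74.255) does not contain 177.2.72.16
  181.2.72.0/24 (181.2.72.0 - 181.2.72.255) does not contain 177.2.72.16
Longest matching prefix is /21 -> next hop R17.

R17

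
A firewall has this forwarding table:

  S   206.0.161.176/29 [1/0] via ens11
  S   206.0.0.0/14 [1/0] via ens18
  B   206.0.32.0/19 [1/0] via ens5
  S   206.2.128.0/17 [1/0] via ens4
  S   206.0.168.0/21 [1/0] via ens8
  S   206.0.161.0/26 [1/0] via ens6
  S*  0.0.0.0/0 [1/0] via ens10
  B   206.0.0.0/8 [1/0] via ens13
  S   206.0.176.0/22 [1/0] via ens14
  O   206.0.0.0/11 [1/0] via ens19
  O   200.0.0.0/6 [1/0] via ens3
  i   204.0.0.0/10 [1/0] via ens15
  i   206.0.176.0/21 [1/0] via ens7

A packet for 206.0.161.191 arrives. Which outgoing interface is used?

ens18

Routes whose prefix contains 206.0.161.191:
  0.0.0.0/0 (default, matches everything) -> ens10
  206.0.0.0/8 (206.0.0.0 - 206.255.255.255) -> ens13
  206.0.0.0/11 (206.0.0.0 - 206.31.255.255) -> ens19
  206.0.0.0/14 (206.0.0.0 - 206.3.255.255) -> ens18
More-specific entries that do NOT match:
  206.0.161.176/29 (206.0.161.176 - 206.0.161.183) does not contain 206.0.161.191
  206.0.161.0/26 (206.0.161.0 - 206.0.161.63) does not contain 206.0.161.191
  206.0.176.0/22 (206.0.176.0 - 206.0.179.255) does not contain 206.0.161.191
  206.0.168.0/21 (206.0.168.0 - 206.0.175.255) does not contain 206.0.161.191
  206.0.176.0/21 (206.0.176.0 - 206.0.183.255) does not contain 206.0.161.191
  206.0.32.0/19 (206.0.32.0 - 206.0.63.255) does not contain 206.0.161.191
  206.2.128.0/17 (206.2.128.0 - 206.2.255.255) does not contain 206.0.161.191
Longest matching prefix is /14 -> interface ens18.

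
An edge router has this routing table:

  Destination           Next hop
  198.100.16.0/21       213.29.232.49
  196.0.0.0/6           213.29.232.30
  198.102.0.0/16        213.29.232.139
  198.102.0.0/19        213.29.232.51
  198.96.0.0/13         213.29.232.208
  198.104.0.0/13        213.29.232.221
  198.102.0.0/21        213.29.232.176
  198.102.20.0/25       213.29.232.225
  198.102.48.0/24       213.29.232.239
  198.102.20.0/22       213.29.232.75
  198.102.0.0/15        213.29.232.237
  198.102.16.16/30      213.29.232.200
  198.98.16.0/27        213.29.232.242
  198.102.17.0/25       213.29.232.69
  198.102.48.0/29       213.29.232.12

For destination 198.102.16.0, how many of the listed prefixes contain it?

Prefixes containing 198.102.16.0:
  196.0.0.0/6 (196.0.0.0 - 199.255.255.255)
  198.96.0.0/13 (198.96.0.0 - 198.103.255.255)
  198.102.0.0/15 (198.102.0.0 - 198.103.255.255)
  198.102.0.0/16 (198.102.0.0 - 198.102.255.255)
  198.102.0.0/19 (198.102.0.0 - 198.102.31.255)
Total matching entries: 5.

5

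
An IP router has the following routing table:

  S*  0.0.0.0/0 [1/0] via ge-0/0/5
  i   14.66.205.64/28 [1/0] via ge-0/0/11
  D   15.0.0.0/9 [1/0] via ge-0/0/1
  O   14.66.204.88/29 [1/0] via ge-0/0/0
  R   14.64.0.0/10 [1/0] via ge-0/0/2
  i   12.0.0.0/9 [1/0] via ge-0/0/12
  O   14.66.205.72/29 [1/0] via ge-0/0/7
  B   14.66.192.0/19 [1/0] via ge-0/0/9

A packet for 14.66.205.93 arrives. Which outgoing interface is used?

Routes whose prefix contains 14.66.205.93:
  0.0.0.0/0 (default, matches everything) -> ge-0/0/5
  14.64.0.0/10 (14.64.0.0 - 14.127.255.255) -> ge-0/0/2
  14.66.192.0/19 (14.66.192.0 - 14.66.223.255) -> ge-0/0/9
More-specific entries that do NOT match:
  14.66.204.88/29 (14.66.204.88 - 14.66.204.95) does not contain 14.66.205.93
  14.66.205.72/29 (14.66.205.72 - 14.66.205.79) does not contain 14.66.205.93
  14.66.205.64/28 (14.66.205.64 - 14.66.205.79) does not contain 14.66.205.93
Longest matching prefix is /19 -> interface ge-0/0/9.

ge-0/0/9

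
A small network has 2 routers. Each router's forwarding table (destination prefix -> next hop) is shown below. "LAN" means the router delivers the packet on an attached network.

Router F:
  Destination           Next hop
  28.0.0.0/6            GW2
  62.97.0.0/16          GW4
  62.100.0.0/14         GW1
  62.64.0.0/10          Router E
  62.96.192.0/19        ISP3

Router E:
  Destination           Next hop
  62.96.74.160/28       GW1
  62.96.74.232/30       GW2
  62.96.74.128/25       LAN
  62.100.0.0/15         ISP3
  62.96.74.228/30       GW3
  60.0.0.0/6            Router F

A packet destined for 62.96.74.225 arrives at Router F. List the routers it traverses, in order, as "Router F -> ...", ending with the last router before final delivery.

At Router F: longest match for 62.96.74.225 is 62.64.0.0/10 -> Router E
At Router E: longest match for 62.96.74.225 is 62.96.74.128/25 -> LAN

Router F -> Router E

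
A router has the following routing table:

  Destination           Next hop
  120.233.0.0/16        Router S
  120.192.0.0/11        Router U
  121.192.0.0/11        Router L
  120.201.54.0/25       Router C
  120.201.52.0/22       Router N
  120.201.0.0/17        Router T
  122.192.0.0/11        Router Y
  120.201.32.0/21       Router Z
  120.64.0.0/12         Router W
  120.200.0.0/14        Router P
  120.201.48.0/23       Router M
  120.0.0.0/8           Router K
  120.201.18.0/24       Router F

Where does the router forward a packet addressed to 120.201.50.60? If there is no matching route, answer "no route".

Routes whose prefix contains 120.201.50.60:
  120.0.0.0/8 (120.0.0.0 - 120.255.255.255) -> Router K
  120.192.0.0/11 (120.192.0.0 - 120.223.255.255) -> Router U
  120.200.0.0/14 (120.200.0.0 - 120.203.255.255) -> Router P
  120.201.0.0/17 (120.201.0.0 - 120.201.127.255) -> Router T
More-specific entries that do NOT match:
  120.201.54.0/25 (120.201.54.0 - 120.201.54.127) does not contain 120.201.50.60
  120.201.18.0/24 (120.201.18.0 - 120.201.18.255) does not contain 120.201.50.60
  120.201.48.0/23 (120.201.48.0 - 120.201.49.255) does not contain 120.201.50.60
  120.201.52.0/22 (120.201.52.0 - 120.201.55.255) does not contain 120.201.50.60
  120.201.32.0/21 (120.201.32.0 - 120.201.39.255) does not contain 120.201.50.60
Longest matching prefix is /17 -> next hop Router T.

Router T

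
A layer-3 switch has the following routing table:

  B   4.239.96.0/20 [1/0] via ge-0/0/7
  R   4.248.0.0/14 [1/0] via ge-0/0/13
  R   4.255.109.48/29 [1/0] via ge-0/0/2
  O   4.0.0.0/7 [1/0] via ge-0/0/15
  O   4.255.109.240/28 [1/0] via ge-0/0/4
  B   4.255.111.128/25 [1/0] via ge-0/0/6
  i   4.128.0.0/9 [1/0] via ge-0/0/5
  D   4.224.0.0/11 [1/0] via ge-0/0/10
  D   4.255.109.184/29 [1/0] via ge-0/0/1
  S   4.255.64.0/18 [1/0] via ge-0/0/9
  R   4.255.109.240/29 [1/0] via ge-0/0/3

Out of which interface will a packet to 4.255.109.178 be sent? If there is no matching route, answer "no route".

ge-0/0/9

Routes whose prefix contains 4.255.109.178:
  4.0.0.0/7 (4.0.0.0 - 5.255.255.255) -> ge-0/0/15
  4.128.0.0/9 (4.128.0.0 - 4.255.255.255) -> ge-0/0/5
  4.224.0.0/11 (4.224.0.0 - 4.255.255.255) -> ge-0/0/10
  4.255.64.0/18 (4.255.64.0 - 4.255.127.255) -> ge-0/0/9
More-specific entries that do NOT match:
  4.255.109.48/29 (4.255.109.48 - 4.255.109.55) does not contain 4.255.109.178
  4.255.109.184/29 (4.255.109.184 - 4.255.109.191) does not contain 4.255.109.178
  4.255.109.240/29 (4.255.109.240 - 4.255.109.247) does not contain 4.255.109.178
  4.255.109.240/28 (4.255.109.240 - 4.255.109.255) does not contain 4.255.109.178
  4.255.111.128/25 (4.255.111.128 - 4.255.111.255) does not contain 4.255.109.178
  4.239.96.0/20 (4.239.96.0 - 4.239.111.255) does not contain 4.255.109.178
Longest matching prefix is /18 -> interface ge-0/0/9.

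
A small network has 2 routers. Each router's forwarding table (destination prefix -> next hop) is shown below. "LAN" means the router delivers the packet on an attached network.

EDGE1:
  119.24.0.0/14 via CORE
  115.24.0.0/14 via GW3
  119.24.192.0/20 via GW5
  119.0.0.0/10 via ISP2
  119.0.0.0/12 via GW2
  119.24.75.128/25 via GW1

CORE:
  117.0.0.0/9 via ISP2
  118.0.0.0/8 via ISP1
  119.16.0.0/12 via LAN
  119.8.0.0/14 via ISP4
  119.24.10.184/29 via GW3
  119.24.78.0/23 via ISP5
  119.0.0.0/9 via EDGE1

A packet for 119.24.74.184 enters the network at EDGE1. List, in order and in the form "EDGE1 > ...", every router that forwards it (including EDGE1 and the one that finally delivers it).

EDGE1 > CORE

At EDGE1: longest match for 119.24.74.184 is 119.24.0.0/14 -> CORE
At CORE: longest match for 119.24.74.184 is 119.16.0.0/12 -> LAN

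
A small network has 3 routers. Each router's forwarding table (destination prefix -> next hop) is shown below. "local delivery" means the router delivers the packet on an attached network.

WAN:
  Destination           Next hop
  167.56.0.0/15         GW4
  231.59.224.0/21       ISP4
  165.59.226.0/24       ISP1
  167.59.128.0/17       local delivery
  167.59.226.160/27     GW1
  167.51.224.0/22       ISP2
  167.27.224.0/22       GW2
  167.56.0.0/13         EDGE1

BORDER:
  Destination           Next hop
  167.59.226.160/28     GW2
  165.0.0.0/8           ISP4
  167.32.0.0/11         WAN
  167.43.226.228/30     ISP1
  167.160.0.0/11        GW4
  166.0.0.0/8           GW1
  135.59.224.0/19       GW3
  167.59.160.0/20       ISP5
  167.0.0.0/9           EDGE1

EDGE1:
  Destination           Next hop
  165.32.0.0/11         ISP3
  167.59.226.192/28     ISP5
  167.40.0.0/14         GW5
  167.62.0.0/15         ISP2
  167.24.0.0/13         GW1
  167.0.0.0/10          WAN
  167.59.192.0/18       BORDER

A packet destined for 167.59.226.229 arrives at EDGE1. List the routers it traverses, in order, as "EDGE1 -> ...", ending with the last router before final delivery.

At EDGE1: longest match for 167.59.226.229 is 167.59.192.0/18 -> BORDER
At BORDER: longest match for 167.59.226.229 is 167.32.0.0/11 -> WAN
At WAN: longest match for 167.59.226.229 is 167.59.128.0/17 -> local delivery

EDGE1 -> BORDER -> WAN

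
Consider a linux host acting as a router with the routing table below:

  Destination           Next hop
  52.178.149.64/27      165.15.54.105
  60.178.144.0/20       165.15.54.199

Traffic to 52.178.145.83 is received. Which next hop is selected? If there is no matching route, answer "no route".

no route

No entry's prefix contains 52.178.145.83; there is no default route.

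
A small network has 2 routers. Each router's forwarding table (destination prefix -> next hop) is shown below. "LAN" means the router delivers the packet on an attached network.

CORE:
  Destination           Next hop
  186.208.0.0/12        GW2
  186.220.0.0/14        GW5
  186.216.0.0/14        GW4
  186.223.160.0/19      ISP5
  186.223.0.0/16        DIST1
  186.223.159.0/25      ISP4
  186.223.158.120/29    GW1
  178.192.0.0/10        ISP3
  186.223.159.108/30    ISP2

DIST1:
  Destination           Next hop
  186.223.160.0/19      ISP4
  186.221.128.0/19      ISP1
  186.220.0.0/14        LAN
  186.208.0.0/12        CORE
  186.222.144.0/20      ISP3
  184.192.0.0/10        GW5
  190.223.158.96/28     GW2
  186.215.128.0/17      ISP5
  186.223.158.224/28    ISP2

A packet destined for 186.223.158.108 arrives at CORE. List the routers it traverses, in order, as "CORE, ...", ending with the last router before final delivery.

At CORE: longest match for 186.223.158.108 is 186.223.0.0/16 -> DIST1
At DIST1: longest match for 186.223.158.108 is 186.220.0.0/14 -> LAN

CORE, DIST1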